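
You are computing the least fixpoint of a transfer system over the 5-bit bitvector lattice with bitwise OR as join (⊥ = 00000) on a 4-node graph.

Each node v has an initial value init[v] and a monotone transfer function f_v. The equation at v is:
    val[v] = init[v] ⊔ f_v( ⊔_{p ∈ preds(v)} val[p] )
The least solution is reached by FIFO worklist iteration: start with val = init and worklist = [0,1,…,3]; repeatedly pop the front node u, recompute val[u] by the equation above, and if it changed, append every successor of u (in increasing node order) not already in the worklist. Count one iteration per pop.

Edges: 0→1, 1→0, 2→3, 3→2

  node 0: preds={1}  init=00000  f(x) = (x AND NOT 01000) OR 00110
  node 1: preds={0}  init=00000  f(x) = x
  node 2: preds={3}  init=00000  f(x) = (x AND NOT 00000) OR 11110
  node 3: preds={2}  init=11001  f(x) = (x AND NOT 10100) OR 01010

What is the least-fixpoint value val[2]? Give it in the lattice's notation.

11111

Worklist (6 pops):
  #1 pop 0: in=00000 → 00110 (was 00000); enqueue []
  #2 pop 1: in=00110 → 00110 (was 00000); enqueue [0]
  #3 pop 2: in=11001 → 11111 (was 00000); enqueue []
  #4 pop 3: in=11111 → 11011 (was 11001); enqueue [2]
  #5 pop 0: in=00110 → 00110 (no change)
  #6 pop 2: in=11011 → 11111 (no change)

Fixpoint:
  val[0] = 00110
  val[1] = 00110
  val[2] = 11111
  val[3] = 11011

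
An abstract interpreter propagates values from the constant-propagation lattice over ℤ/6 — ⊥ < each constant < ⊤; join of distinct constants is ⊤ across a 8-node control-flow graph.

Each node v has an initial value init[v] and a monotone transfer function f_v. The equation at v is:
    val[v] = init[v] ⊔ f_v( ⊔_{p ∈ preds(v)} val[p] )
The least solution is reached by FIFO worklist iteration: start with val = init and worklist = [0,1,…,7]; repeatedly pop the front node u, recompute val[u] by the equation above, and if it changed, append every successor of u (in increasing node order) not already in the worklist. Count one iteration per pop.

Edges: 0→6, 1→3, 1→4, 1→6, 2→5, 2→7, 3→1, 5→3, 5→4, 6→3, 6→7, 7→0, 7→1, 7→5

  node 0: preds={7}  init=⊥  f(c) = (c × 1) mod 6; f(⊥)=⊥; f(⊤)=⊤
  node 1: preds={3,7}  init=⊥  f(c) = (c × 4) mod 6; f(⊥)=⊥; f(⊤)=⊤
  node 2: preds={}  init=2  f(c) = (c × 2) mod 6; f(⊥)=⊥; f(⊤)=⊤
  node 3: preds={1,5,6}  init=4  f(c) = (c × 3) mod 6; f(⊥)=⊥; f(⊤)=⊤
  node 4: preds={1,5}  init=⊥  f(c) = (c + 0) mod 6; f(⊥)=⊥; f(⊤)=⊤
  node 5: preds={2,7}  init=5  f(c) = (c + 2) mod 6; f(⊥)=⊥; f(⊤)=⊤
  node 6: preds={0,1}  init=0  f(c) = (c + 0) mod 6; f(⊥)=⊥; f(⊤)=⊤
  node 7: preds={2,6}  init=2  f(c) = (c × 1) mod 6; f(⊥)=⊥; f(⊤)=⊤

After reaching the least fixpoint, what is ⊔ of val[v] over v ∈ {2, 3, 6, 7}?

Iteration log — 14 steps:
  step 1. node 0  ⊔preds=2  new=2  old=⊥  +wl: 
  step 2. node 1  ⊔preds=⊤  new=⊤  old=⊥  +wl: 
  step 3. node 2  ⊔preds=⊥  new=2  stable
  step 4. node 3  ⊔preds=⊤  new=⊤  old=4  +wl: 1
  step 5. node 4  ⊔preds=⊤  new=⊤  old=⊥  +wl: 
  step 6. node 5  ⊔preds=2  new=⊤  old=5  +wl: 3,4
  step 7. node 6  ⊔preds=⊤  new=⊤  old=0  +wl: 
  step 8. node 7  ⊔preds=⊤  new=⊤  old=2  +wl: 0,5
  step 9. node 1  ⊔preds=⊤  new=⊤  stable
  step 10. node 3  ⊔preds=⊤  new=⊤  stable
  step 11. node 4  ⊔preds=⊤  new=⊤  stable
  step 12. node 0  ⊔preds=⊤  new=⊤  old=2  +wl: 6
  step 13. node 5  ⊔preds=⊤  new=⊤  stable
  step 14. node 6  ⊔preds=⊤  new=⊤  stable

Least fixpoint reached:
  node 0: ⊤
  node 1: ⊤
  node 2: 2
  node 3: ⊤
  node 4: ⊤
  node 5: ⊤
  node 6: ⊤
  node 7: ⊤

⊤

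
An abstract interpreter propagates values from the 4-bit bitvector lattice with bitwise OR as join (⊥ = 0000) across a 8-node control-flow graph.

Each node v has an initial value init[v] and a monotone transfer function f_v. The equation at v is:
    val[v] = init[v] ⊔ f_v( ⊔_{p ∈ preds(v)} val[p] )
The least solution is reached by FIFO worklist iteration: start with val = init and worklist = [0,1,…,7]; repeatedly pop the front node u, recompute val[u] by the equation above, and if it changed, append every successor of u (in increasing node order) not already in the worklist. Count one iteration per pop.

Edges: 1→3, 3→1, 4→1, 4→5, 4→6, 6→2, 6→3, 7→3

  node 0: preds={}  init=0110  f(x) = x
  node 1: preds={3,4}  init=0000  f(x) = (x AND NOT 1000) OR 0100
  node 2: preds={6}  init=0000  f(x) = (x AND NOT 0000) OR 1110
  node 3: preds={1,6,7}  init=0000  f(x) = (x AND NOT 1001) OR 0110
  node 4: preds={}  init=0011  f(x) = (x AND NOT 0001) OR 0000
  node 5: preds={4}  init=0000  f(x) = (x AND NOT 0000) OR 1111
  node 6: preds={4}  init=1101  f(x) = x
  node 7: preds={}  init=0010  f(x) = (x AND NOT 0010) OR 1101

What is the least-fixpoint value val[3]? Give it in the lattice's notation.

0110

Iteration log — 11 steps:
  step 1. node 0  ⊔preds=0000  new=0110  stable
  step 2. node 1  ⊔preds=0011  new=0111  old=0000  +wl: 
  step 3. node 2  ⊔preds=1101  new=1111  old=0000  +wl: 
  step 4. node 3  ⊔preds=1111  new=0110  old=0000  +wl: 1
  step 5. node 4  ⊔preds=0000  new=0011  stable
  step 6. node 5  ⊔preds=0011  new=1111  old=0000  +wl: 
  step 7. node 6  ⊔preds=0011  new=1111  old=1101  +wl: 2,3
  step 8. node 7  ⊔preds=0000  new=1111  old=0010  +wl: 
  step 9. node 1  ⊔preds=0111  new=0111  stable
  step 10. node 2  ⊔preds=1111  new=1111  stable
  step 11. node 3  ⊔preds=1111  new=0110  stable

Least fixpoint reached:
  node 0: 0110
  node 1: 0111
  node 2: 1111
  node 3: 0110
  node 4: 0011
  node 5: 1111
  node 6: 1111
  node 7: 1111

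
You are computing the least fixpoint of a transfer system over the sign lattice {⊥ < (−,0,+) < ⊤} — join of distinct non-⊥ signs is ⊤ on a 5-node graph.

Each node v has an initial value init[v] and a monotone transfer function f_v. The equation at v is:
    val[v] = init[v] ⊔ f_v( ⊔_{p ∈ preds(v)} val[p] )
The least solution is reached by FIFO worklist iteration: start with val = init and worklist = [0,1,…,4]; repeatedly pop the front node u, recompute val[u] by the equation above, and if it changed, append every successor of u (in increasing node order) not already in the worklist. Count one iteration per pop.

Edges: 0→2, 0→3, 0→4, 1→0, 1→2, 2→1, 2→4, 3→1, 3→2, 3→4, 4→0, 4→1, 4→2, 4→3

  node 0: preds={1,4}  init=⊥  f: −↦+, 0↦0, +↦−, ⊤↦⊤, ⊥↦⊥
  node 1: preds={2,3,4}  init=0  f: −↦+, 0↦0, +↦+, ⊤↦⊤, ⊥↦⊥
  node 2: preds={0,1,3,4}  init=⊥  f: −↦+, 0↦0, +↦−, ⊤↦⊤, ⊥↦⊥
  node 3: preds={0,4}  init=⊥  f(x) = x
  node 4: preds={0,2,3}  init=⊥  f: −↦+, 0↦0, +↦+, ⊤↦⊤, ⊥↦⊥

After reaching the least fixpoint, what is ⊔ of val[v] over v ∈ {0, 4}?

0

Trace (9 dequeues):
  [1] u=0 | in 0 | out 0 | prev ⊥ | push {}
  [2] u=1 | in ⊥ | out 0 | ==
  [3] u=2 | in 0 | out 0 | prev ⊥ | push {1}
  [4] u=3 | in 0 | out 0 | prev ⊥ | push {2}
  [5] u=4 | in 0 | out 0 | prev ⊥ | push {0,3}
  [6] u=1 | in 0 | out 0 | ==
  [7] u=2 | in 0 | out 0 | ==
  [8] u=0 | in 0 | out 0 | ==
  [9] u=3 | in 0 | out 0 | ==

Converged values:
  [0] 0
  [1] 0
  [2] 0
  [3] 0
  [4] 0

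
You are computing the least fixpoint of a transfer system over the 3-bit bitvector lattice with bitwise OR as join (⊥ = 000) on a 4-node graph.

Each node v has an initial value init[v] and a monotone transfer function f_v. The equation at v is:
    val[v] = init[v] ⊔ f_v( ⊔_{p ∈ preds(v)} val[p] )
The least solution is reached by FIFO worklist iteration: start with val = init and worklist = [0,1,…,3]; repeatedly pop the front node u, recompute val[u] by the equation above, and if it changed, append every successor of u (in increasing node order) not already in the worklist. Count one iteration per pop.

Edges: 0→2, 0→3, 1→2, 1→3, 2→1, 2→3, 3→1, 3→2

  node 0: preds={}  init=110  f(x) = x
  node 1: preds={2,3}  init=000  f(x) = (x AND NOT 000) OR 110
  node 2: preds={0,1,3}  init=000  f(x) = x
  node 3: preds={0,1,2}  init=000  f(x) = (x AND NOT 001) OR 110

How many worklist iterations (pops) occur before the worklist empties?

6

Trace (6 dequeues):
  [1] u=0 | in 000 | out 110 | ==
  [2] u=1 | in 000 | out 110 | prev 000 | push {}
  [3] u=2 | in 110 | out 110 | prev 000 | push {1}
  [4] u=3 | in 110 | out 110 | prev 000 | push {2}
  [5] u=1 | in 110 | out 110 | ==
  [6] u=2 | in 110 | out 110 | ==

Converged values:
  [0] 110
  [1] 110
  [2] 110
  [3] 110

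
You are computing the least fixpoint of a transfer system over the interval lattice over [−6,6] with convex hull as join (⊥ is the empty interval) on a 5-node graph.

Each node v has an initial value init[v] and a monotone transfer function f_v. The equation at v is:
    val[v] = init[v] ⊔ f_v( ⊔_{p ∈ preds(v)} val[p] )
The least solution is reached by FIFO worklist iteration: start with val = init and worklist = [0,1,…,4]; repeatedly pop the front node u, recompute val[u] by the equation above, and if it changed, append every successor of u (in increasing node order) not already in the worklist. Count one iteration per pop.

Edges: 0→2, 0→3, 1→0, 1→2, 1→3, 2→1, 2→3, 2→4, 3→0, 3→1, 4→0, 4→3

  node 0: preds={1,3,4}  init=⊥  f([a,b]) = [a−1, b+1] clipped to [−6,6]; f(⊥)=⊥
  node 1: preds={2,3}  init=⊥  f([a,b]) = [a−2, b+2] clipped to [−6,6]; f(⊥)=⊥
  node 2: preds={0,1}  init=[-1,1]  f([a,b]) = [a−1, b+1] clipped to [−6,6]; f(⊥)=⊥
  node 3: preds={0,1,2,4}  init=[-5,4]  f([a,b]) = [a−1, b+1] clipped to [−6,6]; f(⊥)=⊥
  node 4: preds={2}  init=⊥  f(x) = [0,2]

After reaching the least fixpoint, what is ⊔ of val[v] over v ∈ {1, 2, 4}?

[-6,6]

Worklist (9 pops):
  #1 pop 0: in=[-5,4] → [-6,5] (was ⊥); enqueue []
  #2 pop 1: in=[-5,4] → [-6,6] (was ⊥); enqueue [0]
  #3 pop 2: in=[-6,6] → [-6,6] (was [-1,1]); enqueue [1]
  #4 pop 3: in=[-6,6] → [-6,6] (was [-5,4]); enqueue []
  #5 pop 4: in=[-6,6] → [0,2] (was ⊥); enqueue [3]
  #6 pop 0: in=[-6,6] → [-6,6] (was [-6,5]); enqueue [2]
  #7 pop 1: in=[-6,6] → [-6,6] (no change)
  #8 pop 3: in=[-6,6] → [-6,6] (no change)
  #9 pop 2: in=[-6,6] → [-6,6] (no change)

Fixpoint:
  val[0] = [-6,6]
  val[1] = [-6,6]
  val[2] = [-6,6]
  val[3] = [-6,6]
  val[4] = [0,2]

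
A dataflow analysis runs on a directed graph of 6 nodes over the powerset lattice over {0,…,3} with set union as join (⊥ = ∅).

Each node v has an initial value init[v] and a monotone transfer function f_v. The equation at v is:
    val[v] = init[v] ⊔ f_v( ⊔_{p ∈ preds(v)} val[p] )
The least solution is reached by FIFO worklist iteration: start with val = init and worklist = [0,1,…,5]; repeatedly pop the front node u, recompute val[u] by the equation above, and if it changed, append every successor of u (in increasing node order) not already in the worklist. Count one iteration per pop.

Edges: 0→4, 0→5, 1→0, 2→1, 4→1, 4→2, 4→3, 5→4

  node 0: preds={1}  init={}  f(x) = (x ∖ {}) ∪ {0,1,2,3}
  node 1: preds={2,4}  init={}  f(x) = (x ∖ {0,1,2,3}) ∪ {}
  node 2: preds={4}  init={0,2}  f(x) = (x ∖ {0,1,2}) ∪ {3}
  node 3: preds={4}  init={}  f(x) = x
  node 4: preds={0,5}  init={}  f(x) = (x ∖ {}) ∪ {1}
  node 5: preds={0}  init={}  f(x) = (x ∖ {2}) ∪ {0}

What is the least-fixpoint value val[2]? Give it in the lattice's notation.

Iteration log — 10 steps:
  step 1. node 0  ⊔preds={}  new={0,1,2,3}  old={}  +wl: 
  step 2. node 1  ⊔preds={0,2}  new={}  stable
  step 3. node 2  ⊔preds={}  new={0,2,3}  old={0,2}  +wl: 1
  step 4. node 3  ⊔preds={}  new={}  stable
  step 5. node 4  ⊔preds={0,1,2,3}  new={0,1,2,3}  old={}  +wl: 2,3
  step 6. node 5  ⊔preds={0,1,2,3}  new={0,1,3}  old={}  +wl: 4
  step 7. node 1  ⊔preds={0,1,2,3}  new={}  stable
  step 8. node 2  ⊔preds={0,1,2,3}  new={0,2,3}  stable
  step 9. node 3  ⊔preds={0,1,2,3}  new={0,1,2,3}  old={}  +wl: 
  step 10. node 4  ⊔preds={0,1,2,3}  new={0,1,2,3}  stable

Least fixpoint reached:
  node 0: {0,1,2,3}
  node 1: {}
  node 2: {0,2,3}
  node 3: {0,1,2,3}
  node 4: {0,1,2,3}
  node 5: {0,1,3}

{0,2,3}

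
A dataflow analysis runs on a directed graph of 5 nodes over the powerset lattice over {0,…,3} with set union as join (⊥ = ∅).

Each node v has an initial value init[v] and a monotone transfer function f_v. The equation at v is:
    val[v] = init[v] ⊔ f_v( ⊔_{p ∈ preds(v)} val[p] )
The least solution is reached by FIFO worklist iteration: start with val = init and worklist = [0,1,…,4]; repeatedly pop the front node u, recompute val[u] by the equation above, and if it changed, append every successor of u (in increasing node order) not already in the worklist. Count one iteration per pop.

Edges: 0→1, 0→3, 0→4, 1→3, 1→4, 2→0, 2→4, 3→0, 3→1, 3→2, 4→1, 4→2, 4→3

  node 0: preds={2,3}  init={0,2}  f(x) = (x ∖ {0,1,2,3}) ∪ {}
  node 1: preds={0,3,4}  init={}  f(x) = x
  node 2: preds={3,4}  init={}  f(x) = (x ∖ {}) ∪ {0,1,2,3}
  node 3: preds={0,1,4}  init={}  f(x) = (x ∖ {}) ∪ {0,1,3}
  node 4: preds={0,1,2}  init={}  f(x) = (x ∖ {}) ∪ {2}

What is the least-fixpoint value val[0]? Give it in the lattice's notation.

{0,2}

Worklist (10 pops):
  #1 pop 0: in={} → {0,2} (no change)
  #2 pop 1: in={0,2} → {0,2} (was {}); enqueue []
  #3 pop 2: in={} → {0,1,2,3} (was {}); enqueue [0]
  #4 pop 3: in={0,2} → {0,1,2,3} (was {}); enqueue [1,2]
  #5 pop 4: in={0,1,2,3} → {0,1,2,3} (was {}); enqueue [3]
  #6 pop 0: in={0,1,2,3} → {0,2} (no change)
  #7 pop 1: in={0,1,2,3} → {0,1,2,3} (was {0,2}); enqueue [4]
  #8 pop 2: in={0,1,2,3} → {0,1,2,3} (no change)
  #9 pop 3: in={0,1,2,3} → {0,1,2,3} (no change)
  #10 pop 4: in={0,1,2,3} → {0,1,2,3} (no change)

Fixpoint:
  val[0] = {0,2}
  val[1] = {0,1,2,3}
  val[2] = {0,1,2,3}
  val[3] = {0,1,2,3}
  val[4] = {0,1,2,3}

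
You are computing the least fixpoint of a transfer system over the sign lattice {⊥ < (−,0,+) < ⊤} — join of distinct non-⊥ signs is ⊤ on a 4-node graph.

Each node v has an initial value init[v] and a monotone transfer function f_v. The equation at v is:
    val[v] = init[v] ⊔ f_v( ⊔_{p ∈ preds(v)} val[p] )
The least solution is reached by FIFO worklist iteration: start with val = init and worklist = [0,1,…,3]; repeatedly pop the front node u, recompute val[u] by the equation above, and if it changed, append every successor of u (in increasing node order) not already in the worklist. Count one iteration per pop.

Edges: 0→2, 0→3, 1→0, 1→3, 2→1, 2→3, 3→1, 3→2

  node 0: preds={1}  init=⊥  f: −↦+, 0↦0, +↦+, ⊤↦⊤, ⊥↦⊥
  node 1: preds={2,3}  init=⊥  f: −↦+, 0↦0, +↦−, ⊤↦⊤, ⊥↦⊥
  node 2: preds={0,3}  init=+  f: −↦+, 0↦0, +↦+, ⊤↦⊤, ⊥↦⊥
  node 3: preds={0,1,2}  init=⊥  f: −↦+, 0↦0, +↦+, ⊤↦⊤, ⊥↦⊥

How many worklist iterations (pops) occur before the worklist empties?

12

Iteration log — 12 steps:
  step 1. node 0  ⊔preds=⊥  new=⊥  stable
  step 2. node 1  ⊔preds=+  new=−  old=⊥  +wl: 0
  step 3. node 2  ⊔preds=⊥  new=+  stable
  step 4. node 3  ⊔preds=⊤  new=⊤  old=⊥  +wl: 1,2
  step 5. node 0  ⊔preds=−  new=+  old=⊥  +wl: 3
  step 6. node 1  ⊔preds=⊤  new=⊤  old=−  +wl: 0
  step 7. node 2  ⊔preds=⊤  new=⊤  old=+  +wl: 1
  step 8. node 3  ⊔preds=⊤  new=⊤  stable
  step 9. node 0  ⊔preds=⊤  new=⊤  old=+  +wl: 2,3
  step 10. node 1  ⊔preds=⊤  new=⊤  stable
  step 11. node 2  ⊔preds=⊤  new=⊤  stable
  step 12. node 3  ⊔preds=⊤  new=⊤  stable

Least fixpoint reached:
  node 0: ⊤
  node 1: ⊤
  node 2: ⊤
  node 3: ⊤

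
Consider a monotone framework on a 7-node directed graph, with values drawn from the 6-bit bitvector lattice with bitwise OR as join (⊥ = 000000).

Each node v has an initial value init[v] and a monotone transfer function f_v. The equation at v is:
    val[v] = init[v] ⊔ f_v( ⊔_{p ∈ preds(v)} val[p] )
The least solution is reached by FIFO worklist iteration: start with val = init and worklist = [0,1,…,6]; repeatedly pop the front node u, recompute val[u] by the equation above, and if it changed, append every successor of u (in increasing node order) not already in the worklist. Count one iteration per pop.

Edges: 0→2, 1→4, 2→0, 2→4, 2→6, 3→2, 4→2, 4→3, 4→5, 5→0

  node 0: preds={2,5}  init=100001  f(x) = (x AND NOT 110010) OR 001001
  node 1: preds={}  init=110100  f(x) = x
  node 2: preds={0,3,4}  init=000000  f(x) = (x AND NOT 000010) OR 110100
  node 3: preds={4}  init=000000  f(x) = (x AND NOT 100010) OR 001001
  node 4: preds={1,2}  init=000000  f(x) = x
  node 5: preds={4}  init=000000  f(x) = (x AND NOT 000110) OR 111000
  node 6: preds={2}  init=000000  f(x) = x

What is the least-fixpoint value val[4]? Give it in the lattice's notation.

Iteration log — 11 steps:
  step 1. node 0  ⊔preds=000000  new=101001  old=100001  +wl: 
  step 2. node 1  ⊔preds=000000  new=110100  stable
  step 3. node 2  ⊔preds=101001  new=111101  old=000000  +wl: 0
  step 4. node 3  ⊔preds=000000  new=001001  old=000000  +wl: 2
  step 5. node 4  ⊔preds=111101  new=111101  old=000000  +wl: 3
  step 6. node 5  ⊔preds=111101  new=111001  old=000000  +wl: 
  step 7. node 6  ⊔preds=111101  new=111101  old=000000  +wl: 
  step 8. node 0  ⊔preds=111101  new=101101  old=101001  +wl: 
  step 9. node 2  ⊔preds=111101  new=111101  stable
  step 10. node 3  ⊔preds=111101  new=011101  old=001001  +wl: 2
  step 11. node 2  ⊔preds=111101  new=111101  stable

Least fixpoint reached:
  node 0: 101101
  node 1: 110100
  node 2: 111101
  node 3: 011101
  node 4: 111101
  node 5: 111001
  node 6: 111101

111101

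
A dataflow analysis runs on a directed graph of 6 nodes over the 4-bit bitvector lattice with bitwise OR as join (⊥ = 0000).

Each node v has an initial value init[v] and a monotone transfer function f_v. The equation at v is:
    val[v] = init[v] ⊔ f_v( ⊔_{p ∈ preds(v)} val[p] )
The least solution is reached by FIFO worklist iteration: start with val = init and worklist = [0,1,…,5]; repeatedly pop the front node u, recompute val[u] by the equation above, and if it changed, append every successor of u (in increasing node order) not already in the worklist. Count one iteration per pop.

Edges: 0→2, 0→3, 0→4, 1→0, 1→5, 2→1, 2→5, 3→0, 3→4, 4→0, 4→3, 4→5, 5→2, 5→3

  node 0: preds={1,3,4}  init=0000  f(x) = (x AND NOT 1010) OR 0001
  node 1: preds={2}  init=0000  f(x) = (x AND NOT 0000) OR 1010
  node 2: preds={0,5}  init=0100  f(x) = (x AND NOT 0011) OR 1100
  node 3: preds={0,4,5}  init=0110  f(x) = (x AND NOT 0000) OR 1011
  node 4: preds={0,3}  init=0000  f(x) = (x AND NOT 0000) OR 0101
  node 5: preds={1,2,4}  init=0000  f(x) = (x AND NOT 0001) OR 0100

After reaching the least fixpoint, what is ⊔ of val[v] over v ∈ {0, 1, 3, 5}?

1111

Worklist (10 pops):
  #1 pop 0: in=0110 → 0101 (was 0000); enqueue []
  #2 pop 1: in=0100 → 1110 (was 0000); enqueue [0]
  #3 pop 2: in=0101 → 1100 (was 0100); enqueue [1]
  #4 pop 3: in=0101 → 1111 (was 0110); enqueue []
  #5 pop 4: in=1111 → 1111 (was 0000); enqueue [3]
  #6 pop 5: in=1111 → 1110 (was 0000); enqueue [2]
  #7 pop 0: in=1111 → 0101 (no change)
  #8 pop 1: in=1100 → 1110 (no change)
  #9 pop 3: in=1111 → 1111 (no change)
  #10 pop 2: in=1111 → 1100 (no change)

Fixpoint:
  val[0] = 0101
  val[1] = 1110
  val[2] = 1100
  val[3] = 1111
  val[4] = 1111
  val[5] = 1110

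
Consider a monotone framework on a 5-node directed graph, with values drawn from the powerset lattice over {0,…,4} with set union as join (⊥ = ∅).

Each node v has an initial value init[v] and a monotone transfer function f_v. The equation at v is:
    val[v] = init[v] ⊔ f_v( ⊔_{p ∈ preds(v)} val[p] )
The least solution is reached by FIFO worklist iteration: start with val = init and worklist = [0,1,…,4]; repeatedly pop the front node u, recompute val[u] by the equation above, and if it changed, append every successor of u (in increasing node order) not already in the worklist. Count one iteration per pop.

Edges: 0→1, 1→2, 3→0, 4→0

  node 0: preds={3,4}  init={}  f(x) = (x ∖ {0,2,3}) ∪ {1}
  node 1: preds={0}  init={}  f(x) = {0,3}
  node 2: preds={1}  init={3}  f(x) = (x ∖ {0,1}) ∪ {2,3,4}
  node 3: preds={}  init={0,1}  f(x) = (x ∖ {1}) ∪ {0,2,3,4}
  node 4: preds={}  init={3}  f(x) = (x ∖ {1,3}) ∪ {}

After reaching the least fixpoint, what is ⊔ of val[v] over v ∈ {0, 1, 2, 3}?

{0,1,2,3,4}

Iteration log — 7 steps:
  step 1. node 0  ⊔preds={0,1,3}  new={1}  old={}  +wl: 
  step 2. node 1  ⊔preds={1}  new={0,3}  old={}  +wl: 
  step 3. node 2  ⊔preds={0,3}  new={2,3,4}  old={3}  +wl: 
  step 4. node 3  ⊔preds={}  new={0,1,2,3,4}  old={0,1}  +wl: 0
  step 5. node 4  ⊔preds={}  new={3}  stable
  step 6. node 0  ⊔preds={0,1,2,3,4}  new={1,4}  old={1}  +wl: 1
  step 7. node 1  ⊔preds={1,4}  new={0,3}  stable

Least fixpoint reached:
  node 0: {1,4}
  node 1: {0,3}
  node 2: {2,3,4}
  node 3: {0,1,2,3,4}
  node 4: {3}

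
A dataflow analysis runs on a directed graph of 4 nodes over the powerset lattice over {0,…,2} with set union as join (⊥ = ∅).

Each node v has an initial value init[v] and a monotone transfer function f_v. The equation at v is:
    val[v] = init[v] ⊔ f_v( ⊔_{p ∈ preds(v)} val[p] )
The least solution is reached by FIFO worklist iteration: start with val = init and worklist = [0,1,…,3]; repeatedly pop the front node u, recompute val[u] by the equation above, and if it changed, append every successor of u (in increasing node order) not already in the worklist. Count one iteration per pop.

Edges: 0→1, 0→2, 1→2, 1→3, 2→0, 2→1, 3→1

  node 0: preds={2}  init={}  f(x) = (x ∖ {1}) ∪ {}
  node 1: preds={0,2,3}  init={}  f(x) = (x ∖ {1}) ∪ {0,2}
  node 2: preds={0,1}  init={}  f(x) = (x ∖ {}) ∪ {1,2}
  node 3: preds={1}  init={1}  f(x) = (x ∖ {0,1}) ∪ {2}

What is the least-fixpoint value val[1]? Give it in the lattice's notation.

Iteration log — 7 steps:
  step 1. node 0  ⊔preds={}  new={}  stable
  step 2. node 1  ⊔preds={1}  new={0,2}  old={}  +wl: 
  step 3. node 2  ⊔preds={0,2}  new={0,1,2}  old={}  +wl: 0,1
  step 4. node 3  ⊔preds={0,2}  new={1,2}  old={1}  +wl: 
  step 5. node 0  ⊔preds={0,1,2}  new={0,2}  old={}  +wl: 2
  step 6. node 1  ⊔preds={0,1,2}  new={0,2}  stable
  step 7. node 2  ⊔preds={0,2}  new={0,1,2}  stable

Least fixpoint reached:
  node 0: {0,2}
  node 1: {0,2}
  node 2: {0,1,2}
  node 3: {1,2}

{0,2}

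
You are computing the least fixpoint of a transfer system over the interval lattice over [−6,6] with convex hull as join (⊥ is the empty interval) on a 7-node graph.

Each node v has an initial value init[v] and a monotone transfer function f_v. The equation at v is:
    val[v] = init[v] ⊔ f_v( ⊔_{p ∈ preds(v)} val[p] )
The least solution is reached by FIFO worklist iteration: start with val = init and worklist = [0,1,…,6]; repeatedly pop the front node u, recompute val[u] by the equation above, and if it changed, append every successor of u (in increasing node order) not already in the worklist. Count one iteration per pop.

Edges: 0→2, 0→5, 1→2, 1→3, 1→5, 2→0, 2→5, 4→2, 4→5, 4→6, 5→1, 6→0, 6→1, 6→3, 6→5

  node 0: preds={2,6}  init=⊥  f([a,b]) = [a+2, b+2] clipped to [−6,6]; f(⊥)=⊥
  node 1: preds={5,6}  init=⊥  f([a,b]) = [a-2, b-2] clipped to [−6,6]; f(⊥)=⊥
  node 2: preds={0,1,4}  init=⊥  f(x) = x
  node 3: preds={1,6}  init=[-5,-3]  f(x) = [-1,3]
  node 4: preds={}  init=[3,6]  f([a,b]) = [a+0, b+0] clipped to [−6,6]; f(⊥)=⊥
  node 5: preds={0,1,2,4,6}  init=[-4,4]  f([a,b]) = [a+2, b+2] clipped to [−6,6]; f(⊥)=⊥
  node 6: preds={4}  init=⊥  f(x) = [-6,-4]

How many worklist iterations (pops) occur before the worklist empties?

Worklist (12 pops):
  #1 pop 0: in=⊥ → ⊥ (no change)
  #2 pop 1: in=[-4,4] → [-6,2] (was ⊥); enqueue []
  #3 pop 2: in=[-6,6] → [-6,6] (was ⊥); enqueue [0]
  #4 pop 3: in=[-6,2] → [-5,3] (was [-5,-3]); enqueue []
  #5 pop 4: in=⊥ → [3,6] (no change)
  #6 pop 5: in=[-6,6] → [-4,6] (was [-4,4]); enqueue [1]
  #7 pop 6: in=[3,6] → [-6,-4] (was ⊥); enqueue [3,5]
  #8 pop 0: in=[-6,6] → [-4,6] (was ⊥); enqueue [2]
  #9 pop 1: in=[-6,6] → [-6,4] (was [-6,2]); enqueue []
  #10 pop 3: in=[-6,4] → [-5,3] (no change)
  #11 pop 5: in=[-6,6] → [-4,6] (no change)
  #12 pop 2: in=[-6,6] → [-6,6] (no change)

Fixpoint:
  val[0] = [-4,6]
  val[1] = [-6,4]
  val[2] = [-6,6]
  val[3] = [-5,3]
  val[4] = [3,6]
  val[5] = [-4,6]
  val[6] = [-6,-4]

12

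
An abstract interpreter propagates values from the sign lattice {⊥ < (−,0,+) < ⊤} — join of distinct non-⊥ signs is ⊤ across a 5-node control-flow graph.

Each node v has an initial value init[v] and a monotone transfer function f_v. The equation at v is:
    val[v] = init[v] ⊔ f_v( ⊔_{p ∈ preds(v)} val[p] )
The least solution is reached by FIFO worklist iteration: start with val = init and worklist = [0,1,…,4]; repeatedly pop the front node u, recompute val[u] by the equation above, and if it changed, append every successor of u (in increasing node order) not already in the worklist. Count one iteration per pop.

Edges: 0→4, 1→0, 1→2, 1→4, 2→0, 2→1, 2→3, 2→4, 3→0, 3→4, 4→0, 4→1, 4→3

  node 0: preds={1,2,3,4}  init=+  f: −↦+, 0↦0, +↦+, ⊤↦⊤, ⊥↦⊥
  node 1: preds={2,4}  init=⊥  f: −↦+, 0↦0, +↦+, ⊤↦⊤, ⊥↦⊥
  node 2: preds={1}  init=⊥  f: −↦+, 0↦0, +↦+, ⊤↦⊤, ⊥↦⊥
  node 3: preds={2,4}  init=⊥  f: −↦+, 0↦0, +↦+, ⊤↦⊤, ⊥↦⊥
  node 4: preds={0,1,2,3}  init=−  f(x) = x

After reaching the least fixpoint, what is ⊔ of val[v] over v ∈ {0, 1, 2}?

Iteration log — 15 steps:
  step 1. node 0  ⊔preds=−  new=+  stable
  step 2. node 1  ⊔preds=−  new=+  old=⊥  +wl: 0
  step 3. node 2  ⊔preds=+  new=+  old=⊥  +wl: 1
  step 4. node 3  ⊔preds=⊤  new=⊤  old=⊥  +wl: 
  step 5. node 4  ⊔preds=⊤  new=⊤  old=−  +wl: 3
  step 6. node 0  ⊔preds=⊤  new=⊤  old=+  +wl: 4
  step 7. node 1  ⊔preds=⊤  new=⊤  old=+  +wl: 0,2
  step 8. node 3  ⊔preds=⊤  new=⊤  stable
  step 9. node 4  ⊔preds=⊤  new=⊤  stable
  step 10. node 0  ⊔preds=⊤  new=⊤  stable
  step 11. node 2  ⊔preds=⊤  new=⊤  old=+  +wl: 0,1,3,4
  step 12. node 0  ⊔preds=⊤  new=⊤  stable
  step 13. node 1  ⊔preds=⊤  new=⊤  stable
  step 14. node 3  ⊔preds=⊤  new=⊤  stable
  step 15. node 4  ⊔preds=⊤  new=⊤  stable

Least fixpoint reached:
  node 0: ⊤
  node 1: ⊤
  node 2: ⊤
  node 3: ⊤
  node 4: ⊤

⊤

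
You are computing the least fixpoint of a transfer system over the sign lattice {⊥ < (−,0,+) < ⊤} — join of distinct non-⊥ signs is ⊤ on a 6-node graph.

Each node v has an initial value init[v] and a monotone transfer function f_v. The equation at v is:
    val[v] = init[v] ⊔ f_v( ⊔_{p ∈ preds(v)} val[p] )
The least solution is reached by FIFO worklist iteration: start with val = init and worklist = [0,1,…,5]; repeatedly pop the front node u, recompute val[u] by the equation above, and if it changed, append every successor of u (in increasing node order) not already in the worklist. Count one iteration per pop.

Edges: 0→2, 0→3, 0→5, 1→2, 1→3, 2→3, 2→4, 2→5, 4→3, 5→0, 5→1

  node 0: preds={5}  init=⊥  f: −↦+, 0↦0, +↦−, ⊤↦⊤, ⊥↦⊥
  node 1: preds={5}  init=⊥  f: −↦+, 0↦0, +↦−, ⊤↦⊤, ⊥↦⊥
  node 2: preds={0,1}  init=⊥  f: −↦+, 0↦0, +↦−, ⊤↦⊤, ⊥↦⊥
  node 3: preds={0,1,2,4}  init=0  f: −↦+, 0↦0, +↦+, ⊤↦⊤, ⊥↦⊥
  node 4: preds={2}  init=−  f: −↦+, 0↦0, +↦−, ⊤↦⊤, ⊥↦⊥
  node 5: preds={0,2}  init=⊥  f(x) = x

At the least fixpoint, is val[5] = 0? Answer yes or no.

Worklist (6 pops):
  #1 pop 0: in=⊥ → ⊥ (no change)
  #2 pop 1: in=⊥ → ⊥ (no change)
  #3 pop 2: in=⊥ → ⊥ (no change)
  #4 pop 3: in=− → ⊤ (was 0); enqueue []
  #5 pop 4: in=⊥ → − (no change)
  #6 pop 5: in=⊥ → ⊥ (no change)

Fixpoint:
  val[0] = ⊥
  val[1] = ⊥
  val[2] = ⊥
  val[3] = ⊤
  val[4] = −
  val[5] = ⊥

no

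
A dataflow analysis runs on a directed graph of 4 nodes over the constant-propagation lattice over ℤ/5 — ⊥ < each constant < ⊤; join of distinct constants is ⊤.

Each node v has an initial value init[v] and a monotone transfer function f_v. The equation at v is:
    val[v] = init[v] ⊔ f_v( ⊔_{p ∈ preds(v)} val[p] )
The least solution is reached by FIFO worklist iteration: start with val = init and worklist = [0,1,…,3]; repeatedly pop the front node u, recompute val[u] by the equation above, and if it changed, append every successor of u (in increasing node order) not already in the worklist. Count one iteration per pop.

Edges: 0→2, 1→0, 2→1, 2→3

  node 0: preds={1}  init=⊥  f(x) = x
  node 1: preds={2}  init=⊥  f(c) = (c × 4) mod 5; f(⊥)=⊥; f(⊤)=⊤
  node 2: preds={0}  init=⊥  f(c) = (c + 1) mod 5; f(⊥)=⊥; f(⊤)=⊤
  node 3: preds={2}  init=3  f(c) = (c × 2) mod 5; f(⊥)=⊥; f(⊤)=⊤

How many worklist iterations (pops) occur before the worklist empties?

Trace (4 dequeues):
  [1] u=0 | in ⊥ | out ⊥ | ==
  [2] u=1 | in ⊥ | out ⊥ | ==
  [3] u=2 | in ⊥ | out ⊥ | ==
  [4] u=3 | in ⊥ | out 3 | ==

Converged values:
  [0] ⊥
  [1] ⊥
  [2] ⊥
  [3] 3

4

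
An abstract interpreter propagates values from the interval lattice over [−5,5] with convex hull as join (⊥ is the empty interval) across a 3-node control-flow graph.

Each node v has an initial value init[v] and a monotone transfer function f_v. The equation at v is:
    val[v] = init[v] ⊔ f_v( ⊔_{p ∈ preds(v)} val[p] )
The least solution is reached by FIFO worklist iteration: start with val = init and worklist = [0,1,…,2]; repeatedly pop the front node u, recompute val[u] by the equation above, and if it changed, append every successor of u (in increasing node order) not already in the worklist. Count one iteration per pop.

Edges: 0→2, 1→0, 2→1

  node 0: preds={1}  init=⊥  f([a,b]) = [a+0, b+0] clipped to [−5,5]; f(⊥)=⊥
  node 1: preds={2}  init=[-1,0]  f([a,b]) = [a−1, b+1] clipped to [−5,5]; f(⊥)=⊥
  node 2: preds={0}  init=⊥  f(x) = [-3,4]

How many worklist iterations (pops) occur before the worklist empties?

6

Iteration log — 6 steps:
  step 1. node 0  ⊔preds=[-1,0]  new=[-1,0]  old=⊥  +wl: 
  step 2. node 1  ⊔preds=⊥  new=[-1,0]  stable
  step 3. node 2  ⊔preds=[-1,0]  new=[-3,4]  old=⊥  +wl: 1
  step 4. node 1  ⊔preds=[-3,4]  new=[-4,5]  old=[-1,0]  +wl: 0
  step 5. node 0  ⊔preds=[-4,5]  new=[-4,5]  old=[-1,0]  +wl: 2
  step 6. node 2  ⊔preds=[-4,5]  new=[-3,4]  stable

Least fixpoint reached:
  node 0: [-4,5]
  node 1: [-4,5]
  node 2: [-3,4]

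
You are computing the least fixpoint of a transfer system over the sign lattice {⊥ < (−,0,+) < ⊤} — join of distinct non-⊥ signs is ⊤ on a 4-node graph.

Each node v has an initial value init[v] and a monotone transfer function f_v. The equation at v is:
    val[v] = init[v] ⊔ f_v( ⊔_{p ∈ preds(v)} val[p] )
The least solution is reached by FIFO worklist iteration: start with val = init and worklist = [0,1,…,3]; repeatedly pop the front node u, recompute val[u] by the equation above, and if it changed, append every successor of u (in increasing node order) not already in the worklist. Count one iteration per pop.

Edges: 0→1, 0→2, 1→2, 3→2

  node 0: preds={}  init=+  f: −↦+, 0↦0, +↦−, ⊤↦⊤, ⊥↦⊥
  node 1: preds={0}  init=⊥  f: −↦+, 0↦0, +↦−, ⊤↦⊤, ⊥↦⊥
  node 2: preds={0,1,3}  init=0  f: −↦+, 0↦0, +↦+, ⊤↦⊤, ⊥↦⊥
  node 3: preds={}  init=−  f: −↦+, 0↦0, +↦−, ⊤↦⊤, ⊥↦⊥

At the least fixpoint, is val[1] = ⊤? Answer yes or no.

Iteration log — 4 steps:
  step 1. node 0  ⊔preds=⊥  new=+  stable
  step 2. node 1  ⊔preds=+  new=−  old=⊥  +wl: 
  step 3. node 2  ⊔preds=⊤  new=⊤  old=0  +wl: 
  step 4. node 3  ⊔preds=⊥  new=−  stable

Least fixpoint reached:
  node 0: +
  node 1: −
  node 2: ⊤
  node 3: −

no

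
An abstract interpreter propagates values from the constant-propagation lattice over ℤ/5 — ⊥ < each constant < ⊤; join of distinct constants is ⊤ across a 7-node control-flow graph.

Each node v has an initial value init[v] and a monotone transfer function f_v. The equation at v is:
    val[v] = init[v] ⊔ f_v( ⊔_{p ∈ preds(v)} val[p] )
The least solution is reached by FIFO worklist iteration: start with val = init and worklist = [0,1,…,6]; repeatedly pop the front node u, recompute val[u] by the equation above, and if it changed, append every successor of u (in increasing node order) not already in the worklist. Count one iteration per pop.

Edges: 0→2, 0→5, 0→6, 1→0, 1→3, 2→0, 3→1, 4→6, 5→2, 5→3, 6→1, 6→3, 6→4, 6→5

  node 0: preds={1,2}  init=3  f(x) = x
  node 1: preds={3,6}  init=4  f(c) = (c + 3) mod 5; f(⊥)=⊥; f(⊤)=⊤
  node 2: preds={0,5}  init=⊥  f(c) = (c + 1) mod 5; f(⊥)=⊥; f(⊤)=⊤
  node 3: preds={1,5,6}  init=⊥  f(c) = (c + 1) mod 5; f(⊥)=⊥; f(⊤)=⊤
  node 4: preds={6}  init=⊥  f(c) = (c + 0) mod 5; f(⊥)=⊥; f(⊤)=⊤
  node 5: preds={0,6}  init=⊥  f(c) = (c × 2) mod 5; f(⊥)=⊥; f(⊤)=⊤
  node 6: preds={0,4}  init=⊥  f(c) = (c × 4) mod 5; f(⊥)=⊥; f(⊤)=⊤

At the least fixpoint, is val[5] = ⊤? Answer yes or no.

yes

Worklist (16 pops):
  #1 pop 0: in=4 → ⊤ (was 3); enqueue []
  #2 pop 1: in=⊥ → 4 (no change)
  #3 pop 2: in=⊤ → ⊤ (was ⊥); enqueue [0]
  #4 pop 3: in=4 → 0 (was ⊥); enqueue [1]
  #5 pop 4: in=⊥ → ⊥ (no change)
  #6 pop 5: in=⊤ → ⊤ (was ⊥); enqueue [2,3]
  #7 pop 6: in=⊤ → ⊤ (was ⊥); enqueue [4,5]
  #8 pop 0: in=⊤ → ⊤ (no change)
  #9 pop 1: in=⊤ → ⊤ (was 4); enqueue [0]
  #10 pop 2: in=⊤ → ⊤ (no change)
  #11 pop 3: in=⊤ → ⊤ (was 0); enqueue [1]
  #12 pop 4: in=⊤ → ⊤ (was ⊥); enqueue [6]
  #13 pop 5: in=⊤ → ⊤ (no change)
  #14 pop 0: in=⊤ → ⊤ (no change)
  #15 pop 1: in=⊤ → ⊤ (no change)
  #16 pop 6: in=⊤ → ⊤ (no change)

Fixpoint:
  val[0] = ⊤
  val[1] = ⊤
  val[2] = ⊤
  val[3] = ⊤
  val[4] = ⊤
  val[5] = ⊤
  val[6] = ⊤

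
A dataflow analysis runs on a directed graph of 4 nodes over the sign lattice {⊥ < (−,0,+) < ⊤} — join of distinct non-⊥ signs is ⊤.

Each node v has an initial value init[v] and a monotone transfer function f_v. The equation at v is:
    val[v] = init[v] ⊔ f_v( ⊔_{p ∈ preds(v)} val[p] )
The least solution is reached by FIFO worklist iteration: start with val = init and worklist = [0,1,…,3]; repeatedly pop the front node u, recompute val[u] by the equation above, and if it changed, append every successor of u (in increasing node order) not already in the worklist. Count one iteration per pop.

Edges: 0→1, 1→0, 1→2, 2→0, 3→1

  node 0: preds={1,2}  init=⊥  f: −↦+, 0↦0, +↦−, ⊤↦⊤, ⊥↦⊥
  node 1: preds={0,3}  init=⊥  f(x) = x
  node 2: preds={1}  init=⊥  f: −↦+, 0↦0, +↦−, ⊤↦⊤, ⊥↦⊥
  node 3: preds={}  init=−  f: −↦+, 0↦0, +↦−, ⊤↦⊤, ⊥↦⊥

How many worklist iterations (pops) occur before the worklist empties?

Worklist (9 pops):
  #1 pop 0: in=⊥ → ⊥ (no change)
  #2 pop 1: in=− → − (was ⊥); enqueue [0]
  #3 pop 2: in=− → + (was ⊥); enqueue []
  #4 pop 3: in=⊥ → − (no change)
  #5 pop 0: in=⊤ → ⊤ (was ⊥); enqueue [1]
  #6 pop 1: in=⊤ → ⊤ (was −); enqueue [0,2]
  #7 pop 0: in=⊤ → ⊤ (no change)
  #8 pop 2: in=⊤ → ⊤ (was +); enqueue [0]
  #9 pop 0: in=⊤ → ⊤ (no change)

Fixpoint:
  val[0] = ⊤
  val[1] = ⊤
  val[2] = ⊤
  val[3] = −

9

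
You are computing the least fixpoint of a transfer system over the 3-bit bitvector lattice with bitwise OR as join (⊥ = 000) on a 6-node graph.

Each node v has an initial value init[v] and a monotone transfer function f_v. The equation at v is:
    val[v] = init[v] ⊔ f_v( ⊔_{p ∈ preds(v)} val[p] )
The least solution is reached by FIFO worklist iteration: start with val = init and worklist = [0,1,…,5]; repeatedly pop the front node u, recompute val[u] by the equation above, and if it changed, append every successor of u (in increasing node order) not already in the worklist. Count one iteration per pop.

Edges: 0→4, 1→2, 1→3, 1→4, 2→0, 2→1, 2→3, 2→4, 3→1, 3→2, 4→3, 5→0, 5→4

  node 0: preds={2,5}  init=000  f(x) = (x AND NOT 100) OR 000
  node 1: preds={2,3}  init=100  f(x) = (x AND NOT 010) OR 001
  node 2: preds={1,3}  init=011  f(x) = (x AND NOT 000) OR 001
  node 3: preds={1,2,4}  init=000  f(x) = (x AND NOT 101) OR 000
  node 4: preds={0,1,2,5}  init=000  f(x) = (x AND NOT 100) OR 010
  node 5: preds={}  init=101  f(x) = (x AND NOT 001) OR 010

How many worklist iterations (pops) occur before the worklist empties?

Iteration log — 11 steps:
  step 1. node 0  ⊔preds=111  new=011  old=000  +wl: 
  step 2. node 1  ⊔preds=011  new=101  old=100  +wl: 
  step 3. node 2  ⊔preds=101  new=111  old=011  +wl: 0,1
  step 4. node 3  ⊔preds=111  new=010  old=000  +wl: 2
  step 5. node 4  ⊔preds=111  new=011  old=000  +wl: 3
  step 6. node 5  ⊔preds=000  new=111  old=101  +wl: 4
  step 7. node 0  ⊔preds=111  new=011  stable
  step 8. node 1  ⊔preds=111  new=101  stable
  step 9. node 2  ⊔preds=111  new=111  stable
  step 10. node 3  ⊔preds=111  new=010  stable
  step 11. node 4  ⊔preds=111  new=011  stable

Least fixpoint reached:
  node 0: 011
  node 1: 101
  node 2: 111
  node 3: 010
  node 4: 011
  node 5: 111

11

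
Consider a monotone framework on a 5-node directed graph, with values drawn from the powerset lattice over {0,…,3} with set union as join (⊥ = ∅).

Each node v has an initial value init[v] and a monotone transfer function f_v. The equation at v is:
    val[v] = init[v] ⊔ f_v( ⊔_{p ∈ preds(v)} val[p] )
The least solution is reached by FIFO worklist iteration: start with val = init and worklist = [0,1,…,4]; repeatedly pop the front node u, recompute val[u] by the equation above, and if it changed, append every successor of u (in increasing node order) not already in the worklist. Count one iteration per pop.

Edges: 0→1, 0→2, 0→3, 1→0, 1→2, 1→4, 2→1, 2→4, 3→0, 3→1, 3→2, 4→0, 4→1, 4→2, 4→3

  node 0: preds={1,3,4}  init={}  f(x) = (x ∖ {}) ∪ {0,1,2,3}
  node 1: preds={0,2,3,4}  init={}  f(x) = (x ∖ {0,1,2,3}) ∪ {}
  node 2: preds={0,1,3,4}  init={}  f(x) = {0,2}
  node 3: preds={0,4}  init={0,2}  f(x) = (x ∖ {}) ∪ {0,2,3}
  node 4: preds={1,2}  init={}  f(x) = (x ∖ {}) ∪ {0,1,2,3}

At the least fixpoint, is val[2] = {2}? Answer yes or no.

Worklist (9 pops):
  #1 pop 0: in={0,2} → {0,1,2,3} (was {}); enqueue []
  #2 pop 1: in={0,1,2,3} → {} (no change)
  #3 pop 2: in={0,1,2,3} → {0,2} (was {}); enqueue [1]
  #4 pop 3: in={0,1,2,3} → {0,1,2,3} (was {0,2}); enqueue [0,2]
  #5 pop 4: in={0,2} → {0,1,2,3} (was {}); enqueue [3]
  #6 pop 1: in={0,1,2,3} → {} (no change)
  #7 pop 0: in={0,1,2,3} → {0,1,2,3} (no change)
  #8 pop 2: in={0,1,2,3} → {0,2} (no change)
  #9 pop 3: in={0,1,2,3} → {0,1,2,3} (no change)

Fixpoint:
  val[0] = {0,1,2,3}
  val[1] = {}
  val[2] = {0,2}
  val[3] = {0,1,2,3}
  val[4] = {0,1,2,3}

no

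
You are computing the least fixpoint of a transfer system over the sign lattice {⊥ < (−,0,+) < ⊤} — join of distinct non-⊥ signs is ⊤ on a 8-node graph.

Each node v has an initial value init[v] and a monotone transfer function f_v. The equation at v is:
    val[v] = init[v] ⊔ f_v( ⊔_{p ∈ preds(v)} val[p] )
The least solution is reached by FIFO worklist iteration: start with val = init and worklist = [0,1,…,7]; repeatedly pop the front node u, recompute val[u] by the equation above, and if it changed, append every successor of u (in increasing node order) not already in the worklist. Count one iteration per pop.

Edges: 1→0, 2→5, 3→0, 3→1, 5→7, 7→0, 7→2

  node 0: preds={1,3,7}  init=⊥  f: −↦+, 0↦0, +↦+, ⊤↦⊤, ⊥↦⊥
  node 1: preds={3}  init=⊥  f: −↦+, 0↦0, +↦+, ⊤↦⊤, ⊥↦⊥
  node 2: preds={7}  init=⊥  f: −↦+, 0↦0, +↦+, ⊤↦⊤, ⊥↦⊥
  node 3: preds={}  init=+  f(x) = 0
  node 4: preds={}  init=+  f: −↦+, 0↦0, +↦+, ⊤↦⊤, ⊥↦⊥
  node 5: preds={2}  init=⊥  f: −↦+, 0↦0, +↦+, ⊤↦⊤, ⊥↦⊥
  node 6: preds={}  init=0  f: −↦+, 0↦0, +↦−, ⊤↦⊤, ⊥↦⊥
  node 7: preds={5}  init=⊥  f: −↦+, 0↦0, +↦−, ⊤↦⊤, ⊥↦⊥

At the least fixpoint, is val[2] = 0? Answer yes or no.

Worklist (11 pops):
  #1 pop 0: in=+ → + (was ⊥); enqueue []
  #2 pop 1: in=+ → + (was ⊥); enqueue [0]
  #3 pop 2: in=⊥ → ⊥ (no change)
  #4 pop 3: in=⊥ → ⊤ (was +); enqueue [1]
  #5 pop 4: in=⊥ → + (no change)
  #6 pop 5: in=⊥ → ⊥ (no change)
  #7 pop 6: in=⊥ → 0 (no change)
  #8 pop 7: in=⊥ → ⊥ (no change)
  #9 pop 0: in=⊤ → ⊤ (was +); enqueue []
  #10 pop 1: in=⊤ → ⊤ (was +); enqueue [0]
  #11 pop 0: in=⊤ → ⊤ (no change)

Fixpoint:
  val[0] = ⊤
  val[1] = ⊤
  val[2] = ⊥
  val[3] = ⊤
  val[4] = +
  val[5] = ⊥
  val[6] = 0
  val[7] = ⊥

no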